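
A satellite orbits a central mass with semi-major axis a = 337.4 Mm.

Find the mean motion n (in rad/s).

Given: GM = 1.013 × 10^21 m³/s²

Convert to SI: a = 337.4 Mm = 3.374e+08 m.
n = √(GM / a³).
n = √(1.013e+21 / (3.374e+08)³) rad/s ≈ 0.005136 rad/s.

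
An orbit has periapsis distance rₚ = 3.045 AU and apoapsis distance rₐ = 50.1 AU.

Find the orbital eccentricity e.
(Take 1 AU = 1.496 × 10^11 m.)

Convert to SI: rₚ = 3.045 AU = 4.55532e+11 m; rₐ = 50.1 AU = 7.49496e+12 m.
e = (rₐ − rₚ) / (rₐ + rₚ).
e = (7.49496e+12 − 4.55532e+11) / (7.49496e+12 + 4.55532e+11) = 7.03943e+12 / 7.95049e+12 ≈ 0.8854.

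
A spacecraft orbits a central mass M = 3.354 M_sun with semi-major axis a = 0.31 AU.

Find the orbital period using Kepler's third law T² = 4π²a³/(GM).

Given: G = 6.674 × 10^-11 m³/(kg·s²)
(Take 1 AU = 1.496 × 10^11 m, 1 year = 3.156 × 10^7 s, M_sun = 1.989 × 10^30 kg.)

Convert to SI: a = 0.31 AU = 4.6376e+10 m; M = 3.354 M_sun = 6.67111e+30 kg.
GM = G · M = 6.674e-11 · 6.67111e+30 = 4.4523e+20 m³/s².
Kepler's third law: T = 2π √(a³ / GM).
Substituting a = 4.6376e+10 m and GM = 4.4523e+20 m³/s²:
T = 2π √((4.6376e+10)³ / 4.4523e+20) s
T ≈ 2.974e+06 s = 0.09423 years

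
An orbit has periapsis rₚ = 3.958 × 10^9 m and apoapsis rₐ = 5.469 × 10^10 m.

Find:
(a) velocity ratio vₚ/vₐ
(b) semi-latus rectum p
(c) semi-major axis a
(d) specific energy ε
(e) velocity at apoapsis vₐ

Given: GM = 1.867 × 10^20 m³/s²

(a) Conservation of angular momentum (rₚvₚ = rₐvₐ) gives vₚ/vₐ = rₐ/rₚ = 5.469e+10/3.958e+09 ≈ 13.82
(b) From a = (rₚ + rₐ)/2 = 2.9324e+10 m and e = (rₐ − rₚ)/(rₐ + rₚ) = 0.865025, p = a(1 − e²) = 2.9324e+10 · (1 − (0.865025)²) ≈ 7.382e+09 m
(c) a = (rₚ + rₐ)/2 = (3.958e+09 + 5.469e+10)/2 ≈ 2.932e+10 m
(d) With a = (rₚ + rₐ)/2 = 2.9324e+10 m, ε = −GM/(2a) = −1.867e+20/(2 · 2.9324e+10) J/kg ≈ -3.183e+09 J/kg
(e) With a = (rₚ + rₐ)/2 = 2.9324e+10 m, vₐ = √(GM (2/rₐ − 1/a)) = √(1.867e+20 · (2/5.469e+10 − 1/2.9324e+10)) m/s ≈ 2.147e+04 m/s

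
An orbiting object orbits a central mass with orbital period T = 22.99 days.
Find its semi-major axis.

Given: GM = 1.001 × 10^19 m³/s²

Convert to SI: T = 22.99 days = 1.98634e+06 s.
Invert Kepler's third law: a = (GM · T² / (4π²))^(1/3).
Substituting T = 1.98634e+06 s and GM = 1.001e+19 m³/s²:
a = (1.001e+19 · (1.98634e+06)² / (4π²))^(1/3) m
a ≈ 1e+10 m = 10 Gm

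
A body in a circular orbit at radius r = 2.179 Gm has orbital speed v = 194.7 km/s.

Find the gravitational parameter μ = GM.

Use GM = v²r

Convert to SI: r = 2.179 Gm = 2.179e+09 m; v = 194.7 km/s = 194700 m/s.
For a circular orbit v² = GM/r, so GM = v² · r.
GM = (194700)² · 2.179e+09 m³/s² ≈ 8.26e+19 m³/s² = 8.26 × 10^19 m³/s².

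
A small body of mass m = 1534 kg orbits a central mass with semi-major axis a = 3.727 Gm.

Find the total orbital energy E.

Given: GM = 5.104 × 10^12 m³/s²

Convert to SI: a = 3.727 Gm = 3.727e+09 m.
E = −GMm / (2a).
E = −5.104e+12 · 1534 / (2 · 3.727e+09) J ≈ -1.05e+06 J = -1.05 MJ.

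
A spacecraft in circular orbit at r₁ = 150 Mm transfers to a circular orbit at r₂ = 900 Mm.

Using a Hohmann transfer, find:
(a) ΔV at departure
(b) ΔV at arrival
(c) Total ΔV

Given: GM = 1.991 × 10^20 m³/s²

Convert to SI: r₁ = 150 Mm = 1.5e+08 m; r₂ = 900 Mm = 9e+08 m.
Transfer semi-major axis: a_t = (r₁ + r₂)/2 = (1.5e+08 + 9e+08)/2 = 5.25e+08 m.
Circular speeds: v₁ = √(GM/r₁) = 1.1521e+06 m/s, v₂ = √(GM/r₂) = 470343 m/s.
Transfer speeds (vis-viva v² = GM(2/r − 1/a_t)): v₁ᵗ = 1.50845e+06 m/s, v₂ᵗ = 251409 m/s.
(a) ΔV₁ = |v₁ᵗ − v₁| ≈ 3.564e+05 m/s = 356.4 km/s.
(b) ΔV₂ = |v₂ − v₂ᵗ| ≈ 2.189e+05 m/s = 218.9 km/s.
(c) ΔV_total = ΔV₁ + ΔV₂ ≈ 5.753e+05 m/s = 575.3 km/s.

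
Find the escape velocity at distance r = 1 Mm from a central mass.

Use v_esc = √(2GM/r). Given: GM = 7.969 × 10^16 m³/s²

Convert to SI: r = 1 Mm = 1e+06 m.
Escape velocity comes from setting total energy to zero: ½v² − GM/r = 0 ⇒ v_esc = √(2GM / r).
v_esc = √(2 · 7.969e+16 / 1e+06) m/s ≈ 3.992e+05 m/s = 399.2 km/s.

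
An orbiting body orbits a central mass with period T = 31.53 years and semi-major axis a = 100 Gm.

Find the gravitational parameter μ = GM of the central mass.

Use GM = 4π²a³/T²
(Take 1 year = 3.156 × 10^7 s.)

Convert to SI: T = 31.53 years = 9.95087e+08 s; a = 100 Gm = 1e+11 m.
GM = 4π² · a³ / T².
GM = 4π² · (1e+11)³ / (9.95087e+08)² m³/s² ≈ 3.987e+16 m³/s² = 3.987 × 10^16 m³/s².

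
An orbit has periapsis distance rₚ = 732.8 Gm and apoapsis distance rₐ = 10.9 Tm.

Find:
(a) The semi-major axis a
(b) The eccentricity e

Convert to SI: rₚ = 732.8 Gm = 7.328e+11 m; rₐ = 10.9 Tm = 1.09e+13 m.
(a) a = (rₚ + rₐ) / 2 = (7.328e+11 + 1.09e+13) / 2 ≈ 5.816e+12 m = 5.816 Tm.
(b) e = (rₐ − rₚ) / (rₐ + rₚ) = (1.09e+13 − 7.328e+11) / (1.09e+13 + 7.328e+11) ≈ 0.874.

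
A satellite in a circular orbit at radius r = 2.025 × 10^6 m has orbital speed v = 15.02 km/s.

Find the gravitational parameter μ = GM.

Convert to SI: v = 15.02 km/s = 15020 m/s.
For a circular orbit v² = GM/r, so GM = v² · r.
GM = (15020)² · 2.025e+06 m³/s² ≈ 4.568e+14 m³/s² = 4.568 × 10^14 m³/s².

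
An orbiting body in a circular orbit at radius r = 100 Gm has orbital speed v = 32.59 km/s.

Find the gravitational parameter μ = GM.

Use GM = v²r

Convert to SI: r = 100 Gm = 1e+11 m; v = 32.59 km/s = 32590 m/s.
For a circular orbit v² = GM/r, so GM = v² · r.
GM = (32590)² · 1e+11 m³/s² ≈ 1.062e+20 m³/s² = 1.062 × 10^20 m³/s².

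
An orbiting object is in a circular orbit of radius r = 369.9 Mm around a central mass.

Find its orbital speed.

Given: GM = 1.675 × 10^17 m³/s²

Convert to SI: r = 369.9 Mm = 3.699e+08 m.
For a circular orbit, gravity supplies the centripetal force, so v = √(GM / r).
v = √(1.675e+17 / 3.699e+08) m/s ≈ 2.128e+04 m/s = 21.28 km/s.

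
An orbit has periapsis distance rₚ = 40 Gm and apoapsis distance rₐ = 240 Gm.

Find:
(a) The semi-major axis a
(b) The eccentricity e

Convert to SI: rₚ = 40 Gm = 4e+10 m; rₐ = 240 Gm = 2.4e+11 m.
(a) a = (rₚ + rₐ) / 2 = (4e+10 + 2.4e+11) / 2 ≈ 1.4e+11 m = 140 Gm.
(b) e = (rₐ − rₚ) / (rₐ + rₚ) = (2.4e+11 − 4e+10) / (2.4e+11 + 4e+10) ≈ 0.7143.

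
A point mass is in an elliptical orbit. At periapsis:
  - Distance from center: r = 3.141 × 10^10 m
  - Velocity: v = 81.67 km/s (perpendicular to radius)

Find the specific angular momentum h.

Convert to SI: v = 81.67 km/s = 81670 m/s.
With v perpendicular to r, h = r · v.
h = 3.141e+10 · 81670 m²/s ≈ 2.565e+15 m²/s.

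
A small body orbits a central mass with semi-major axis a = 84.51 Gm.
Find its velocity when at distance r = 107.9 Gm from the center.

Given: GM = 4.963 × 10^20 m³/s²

Convert to SI: a = 84.51 Gm = 8.451e+10 m; r = 107.9 Gm = 1.079e+11 m.
Vis-viva: v = √(GM · (2/r − 1/a)).
2/r − 1/a = 2/1.079e+11 − 1/8.451e+10 = 6.70276e-12 m⁻¹.
v = √(4.963e+20 · 6.70276e-12) m/s ≈ 5.768e+04 m/s = 57.68 km/s.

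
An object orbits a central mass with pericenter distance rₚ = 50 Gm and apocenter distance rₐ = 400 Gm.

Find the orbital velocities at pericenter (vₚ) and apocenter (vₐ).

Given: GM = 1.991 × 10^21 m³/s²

Convert to SI: rₚ = 50 Gm = 5e+10 m; rₐ = 400 Gm = 4e+11 m.
Use the vis-viva equation v² = GM(2/r − 1/a) with a = (rₚ + rₐ)/2 = (5e+10 + 4e+11)/2 = 2.25e+11 m.
vₚ = √(GM · (2/rₚ − 1/a)) = √(1.991e+21 · (2/5e+10 − 1/2.25e+11)) m/s ≈ 2.661e+05 m/s = 266.1 km/s.
vₐ = √(GM · (2/rₐ − 1/a)) = √(1.991e+21 · (2/4e+11 − 1/2.25e+11)) m/s ≈ 3.326e+04 m/s = 33.26 km/s.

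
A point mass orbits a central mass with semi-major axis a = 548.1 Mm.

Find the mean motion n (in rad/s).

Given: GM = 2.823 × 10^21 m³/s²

Convert to SI: a = 548.1 Mm = 5.481e+08 m.
n = √(GM / a³).
n = √(2.823e+21 / (5.481e+08)³) rad/s ≈ 0.004141 rad/s.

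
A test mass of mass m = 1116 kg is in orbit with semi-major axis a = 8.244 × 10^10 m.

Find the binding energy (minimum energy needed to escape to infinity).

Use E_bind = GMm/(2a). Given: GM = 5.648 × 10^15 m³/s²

Total orbital energy is E = −GMm/(2a); binding energy is E_bind = −E = GMm/(2a).
E_bind = 5.648e+15 · 1116 / (2 · 8.244e+10) J ≈ 3.823e+07 J = 38.23 MJ.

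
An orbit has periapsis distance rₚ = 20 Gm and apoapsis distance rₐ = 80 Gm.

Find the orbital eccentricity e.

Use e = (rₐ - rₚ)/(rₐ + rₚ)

Convert to SI: rₚ = 20 Gm = 2e+10 m; rₐ = 80 Gm = 8e+10 m.
e = (rₐ − rₚ) / (rₐ + rₚ).
e = (8e+10 − 2e+10) / (8e+10 + 2e+10) = 6e+10 / 1e+11 ≈ 0.6.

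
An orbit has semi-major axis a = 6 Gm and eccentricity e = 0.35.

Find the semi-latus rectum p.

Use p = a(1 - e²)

Convert to SI: a = 6 Gm = 6e+09 m.
p = a (1 − e²).
p = 6e+09 · (1 − (0.35)²) = 6e+09 · 0.8775 ≈ 5.265e+09 m = 5.265 Gm.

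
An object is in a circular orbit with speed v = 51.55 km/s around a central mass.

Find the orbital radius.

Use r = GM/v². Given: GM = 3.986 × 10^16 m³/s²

Convert to SI: v = 51.55 km/s = 51550 m/s.
For a circular orbit, v² = GM / r, so r = GM / v².
r = 3.986e+16 / (51550)² m ≈ 1.5e+07 m = 15 Mm.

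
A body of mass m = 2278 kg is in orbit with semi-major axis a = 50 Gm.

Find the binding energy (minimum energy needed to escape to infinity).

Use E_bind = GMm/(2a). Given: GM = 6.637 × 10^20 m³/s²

Convert to SI: a = 50 Gm = 5e+10 m.
Total orbital energy is E = −GMm/(2a); binding energy is E_bind = −E = GMm/(2a).
E_bind = 6.637e+20 · 2278 / (2 · 5e+10) J ≈ 1.512e+13 J = 15.12 TJ.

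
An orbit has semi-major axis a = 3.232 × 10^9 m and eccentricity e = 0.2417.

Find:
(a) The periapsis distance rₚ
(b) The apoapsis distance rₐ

(a) rₚ = a(1 − e) = 3.232e+09 · (1 − 0.2417) = 3.232e+09 · 0.7583 ≈ 2.451e+09 m = 2.451 × 10^9 m.
(b) rₐ = a(1 + e) = 3.232e+09 · (1 + 0.2417) = 3.232e+09 · 1.2417 ≈ 4.013e+09 m = 4.013 × 10^9 m.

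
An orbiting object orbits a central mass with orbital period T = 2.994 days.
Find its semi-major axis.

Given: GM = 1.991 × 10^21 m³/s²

Convert to SI: T = 2.994 days = 258682 s.
Invert Kepler's third law: a = (GM · T² / (4π²))^(1/3).
Substituting T = 258682 s and GM = 1.991e+21 m³/s²:
a = (1.991e+21 · (258682)² / (4π²))^(1/3) m
a ≈ 1.5e+10 m = 15 Gm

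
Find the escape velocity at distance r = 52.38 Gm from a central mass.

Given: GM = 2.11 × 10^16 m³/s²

Convert to SI: r = 52.38 Gm = 5.238e+10 m.
Escape velocity comes from setting total energy to zero: ½v² − GM/r = 0 ⇒ v_esc = √(2GM / r).
v_esc = √(2 · 2.11e+16 / 5.238e+10) m/s ≈ 897.6 m/s = 897.6 m/s.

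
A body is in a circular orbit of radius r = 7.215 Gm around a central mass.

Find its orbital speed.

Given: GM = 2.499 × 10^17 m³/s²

Convert to SI: r = 7.215 Gm = 7.215e+09 m.
For a circular orbit, gravity supplies the centripetal force, so v = √(GM / r).
v = √(2.499e+17 / 7.215e+09) m/s ≈ 5885 m/s = 5.885 km/s.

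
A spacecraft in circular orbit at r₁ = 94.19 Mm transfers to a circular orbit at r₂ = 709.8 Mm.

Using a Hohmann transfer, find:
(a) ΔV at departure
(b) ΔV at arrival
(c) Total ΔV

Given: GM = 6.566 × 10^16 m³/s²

Convert to SI: r₁ = 94.19 Mm = 9.419e+07 m; r₂ = 709.8 Mm = 7.098e+08 m.
Transfer semi-major axis: a_t = (r₁ + r₂)/2 = (9.419e+07 + 7.098e+08)/2 = 4.01995e+08 m.
Circular speeds: v₁ = √(GM/r₁) = 26402.7 m/s, v₂ = √(GM/r₂) = 9617.95 m/s.
Transfer speeds (vis-viva v² = GM(2/r − 1/a_t)): v₁ᵗ = 35083.7 m/s, v₂ᵗ = 4655.59 m/s.
(a) ΔV₁ = |v₁ᵗ − v₁| ≈ 8681 m/s = 8.681 km/s.
(b) ΔV₂ = |v₂ − v₂ᵗ| ≈ 4962 m/s = 4.962 km/s.
(c) ΔV_total = ΔV₁ + ΔV₂ ≈ 1.364e+04 m/s = 13.64 km/s.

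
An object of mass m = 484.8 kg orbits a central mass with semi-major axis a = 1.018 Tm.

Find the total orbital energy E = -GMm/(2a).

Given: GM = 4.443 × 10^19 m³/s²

Convert to SI: a = 1.018 Tm = 1.018e+12 m.
E = −GMm / (2a).
E = −4.443e+19 · 484.8 / (2 · 1.018e+12) J ≈ -1.058e+10 J = -10.58 GJ.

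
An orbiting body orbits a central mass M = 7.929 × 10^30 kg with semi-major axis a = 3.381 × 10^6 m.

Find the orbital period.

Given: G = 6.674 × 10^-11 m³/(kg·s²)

GM = G · M = 6.674e-11 · 7.929e+30 = 5.29181e+20 m³/s².
Kepler's third law: T = 2π √(a³ / GM).
Substituting a = 3.381e+06 m and GM = 5.29181e+20 m³/s²:
T = 2π √((3.381e+06)³ / 5.29181e+20) s
T ≈ 1.698 s = 1.698 seconds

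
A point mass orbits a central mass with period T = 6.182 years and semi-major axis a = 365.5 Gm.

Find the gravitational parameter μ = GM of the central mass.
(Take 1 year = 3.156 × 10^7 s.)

Convert to SI: T = 6.182 years = 1.95104e+08 s; a = 365.5 Gm = 3.655e+11 m.
GM = 4π² · a³ / T².
GM = 4π² · (3.655e+11)³ / (1.95104e+08)² m³/s² ≈ 5.064e+19 m³/s² = 5.064 × 10^19 m³/s².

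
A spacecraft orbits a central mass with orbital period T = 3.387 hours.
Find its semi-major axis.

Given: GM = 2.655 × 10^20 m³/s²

Convert to SI: T = 3.387 hours = 12193.2 s.
Invert Kepler's third law: a = (GM · T² / (4π²))^(1/3).
Substituting T = 12193.2 s and GM = 2.655e+20 m³/s²:
a = (2.655e+20 · (12193.2)² / (4π²))^(1/3) m
a ≈ 1e+09 m = 1000 Mm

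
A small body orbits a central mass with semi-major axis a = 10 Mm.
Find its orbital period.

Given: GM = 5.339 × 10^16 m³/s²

Convert to SI: a = 10 Mm = 1e+07 m.
Kepler's third law: T = 2π √(a³ / GM).
Substituting a = 1e+07 m and GM = 5.339e+16 m³/s²:
T = 2π √((1e+07)³ / 5.339e+16) s
T ≈ 859.9 s = 14.33 minutes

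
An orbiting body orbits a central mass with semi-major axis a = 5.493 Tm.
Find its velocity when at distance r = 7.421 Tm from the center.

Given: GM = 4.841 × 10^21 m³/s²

Convert to SI: a = 5.493 Tm = 5.493e+12 m; r = 7.421 Tm = 7.421e+12 m.
Vis-viva: v = √(GM · (2/r − 1/a)).
2/r − 1/a = 2/7.421e+12 − 1/5.493e+12 = 8.74556e-14 m⁻¹.
v = √(4.841e+21 · 8.74556e-14) m/s ≈ 2.058e+04 m/s = 20.58 km/s.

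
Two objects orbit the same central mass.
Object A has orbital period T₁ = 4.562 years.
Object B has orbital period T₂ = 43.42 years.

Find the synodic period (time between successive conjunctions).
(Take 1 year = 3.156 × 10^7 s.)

Convert to SI: T₁ = 4.562 years = 1.43977e+08 s; T₂ = 43.42 years = 1.37034e+09 s.
T_syn = |T₁ · T₂ / (T₁ − T₂)|.
T_syn = |1.43977e+08 · 1.37034e+09 / (1.43977e+08 − 1.37034e+09)| s ≈ 1.609e+08 s = 5.098 years.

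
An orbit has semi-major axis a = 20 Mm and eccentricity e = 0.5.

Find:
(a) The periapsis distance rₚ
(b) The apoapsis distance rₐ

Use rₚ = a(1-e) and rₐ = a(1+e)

Convert to SI: a = 20 Mm = 2e+07 m.
(a) rₚ = a(1 − e) = 2e+07 · (1 − 0.5) = 2e+07 · 0.5 ≈ 1e+07 m = 10 Mm.
(b) rₐ = a(1 + e) = 2e+07 · (1 + 0.5) = 2e+07 · 1.5 ≈ 3e+07 m = 30 Mm.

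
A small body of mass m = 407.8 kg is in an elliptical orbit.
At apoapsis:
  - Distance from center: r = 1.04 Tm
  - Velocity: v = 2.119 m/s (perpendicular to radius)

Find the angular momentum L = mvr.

Convert to SI: r = 1.04 Tm = 1.04e+12 m.
Since v is perpendicular to r, L = m · v · r.
L = 407.8 · 2.119 · 1.04e+12 kg·m²/s ≈ 8.987e+14 kg·m²/s.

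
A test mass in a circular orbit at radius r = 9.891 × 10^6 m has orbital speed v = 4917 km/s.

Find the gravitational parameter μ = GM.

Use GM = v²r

Convert to SI: v = 4917 km/s = 4.917e+06 m/s.
For a circular orbit v² = GM/r, so GM = v² · r.
GM = (4.917e+06)² · 9.891e+06 m³/s² ≈ 2.391e+20 m³/s² = 2.391 × 10^20 m³/s².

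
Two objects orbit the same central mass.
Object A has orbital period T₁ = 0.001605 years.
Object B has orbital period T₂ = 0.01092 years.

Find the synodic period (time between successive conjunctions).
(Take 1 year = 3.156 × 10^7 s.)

Convert to SI: T₁ = 0.001605 years = 50653.8 s; T₂ = 0.01092 years = 344635 s.
T_syn = |T₁ · T₂ / (T₁ − T₂)|.
T_syn = |50653.8 · 344635 / (50653.8 − 344635)| s ≈ 5.938e+04 s = 0.001882 years.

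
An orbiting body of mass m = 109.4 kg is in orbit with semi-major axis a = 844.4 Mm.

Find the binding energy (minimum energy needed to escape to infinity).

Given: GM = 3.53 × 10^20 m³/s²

Convert to SI: a = 844.4 Mm = 8.444e+08 m.
Total orbital energy is E = −GMm/(2a); binding energy is E_bind = −E = GMm/(2a).
E_bind = 3.53e+20 · 109.4 / (2 · 8.444e+08) J ≈ 2.287e+13 J = 22.87 TJ.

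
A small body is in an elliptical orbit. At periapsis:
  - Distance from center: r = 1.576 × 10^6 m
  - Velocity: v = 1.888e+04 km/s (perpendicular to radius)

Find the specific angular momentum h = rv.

Convert to SI: v = 1.888e+04 km/s = 1.888e+07 m/s.
With v perpendicular to r, h = r · v.
h = 1.576e+06 · 1.888e+07 m²/s ≈ 2.975e+13 m²/s.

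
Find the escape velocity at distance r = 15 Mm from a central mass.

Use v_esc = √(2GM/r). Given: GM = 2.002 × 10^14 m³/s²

Convert to SI: r = 15 Mm = 1.5e+07 m.
Escape velocity comes from setting total energy to zero: ½v² − GM/r = 0 ⇒ v_esc = √(2GM / r).
v_esc = √(2 · 2.002e+14 / 1.5e+07) m/s ≈ 5167 m/s = 5.167 km/s.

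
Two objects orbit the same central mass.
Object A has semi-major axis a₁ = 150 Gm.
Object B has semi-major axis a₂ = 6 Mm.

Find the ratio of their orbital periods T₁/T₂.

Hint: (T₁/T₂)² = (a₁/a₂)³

Convert to SI: a₁ = 150 Gm = 1.5e+11 m; a₂ = 6 Mm = 6e+06 m.
From Kepler's third law, (T₁/T₂)² = (a₁/a₂)³, so T₁/T₂ = (a₁/a₂)^(3/2).
a₁/a₂ = 1.5e+11 / 6e+06 = 25000.
T₁/T₂ = (25000)^(3/2) ≈ 3.953e+06.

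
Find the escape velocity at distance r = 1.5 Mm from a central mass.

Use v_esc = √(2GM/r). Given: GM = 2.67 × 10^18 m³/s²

Convert to SI: r = 1.5 Mm = 1.5e+06 m.
Escape velocity comes from setting total energy to zero: ½v² − GM/r = 0 ⇒ v_esc = √(2GM / r).
v_esc = √(2 · 2.67e+18 / 1.5e+06) m/s ≈ 1.887e+06 m/s = 1887 km/s.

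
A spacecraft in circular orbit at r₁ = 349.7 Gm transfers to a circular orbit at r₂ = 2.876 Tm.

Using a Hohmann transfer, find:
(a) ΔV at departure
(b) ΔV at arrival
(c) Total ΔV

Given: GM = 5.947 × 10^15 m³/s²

Convert to SI: r₁ = 349.7 Gm = 3.497e+11 m; r₂ = 2.876 Tm = 2.876e+12 m.
Transfer semi-major axis: a_t = (r₁ + r₂)/2 = (3.497e+11 + 2.876e+12)/2 = 1.61285e+12 m.
Circular speeds: v₁ = √(GM/r₁) = 130.407 m/s, v₂ = √(GM/r₂) = 45.4731 m/s.
Transfer speeds (vis-viva v² = GM(2/r − 1/a_t)): v₁ᵗ = 174.14 m/s, v₂ᵗ = 21.1741 m/s.
(a) ΔV₁ = |v₁ᵗ − v₁| ≈ 43.73 m/s = 43.73 m/s.
(b) ΔV₂ = |v₂ − v₂ᵗ| ≈ 24.3 m/s = 24.3 m/s.
(c) ΔV_total = ΔV₁ + ΔV₂ ≈ 68.03 m/s = 68.03 m/s.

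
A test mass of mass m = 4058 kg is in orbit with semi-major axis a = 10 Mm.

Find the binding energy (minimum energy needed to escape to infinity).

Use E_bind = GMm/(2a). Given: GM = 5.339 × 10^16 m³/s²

Convert to SI: a = 10 Mm = 1e+07 m.
Total orbital energy is E = −GMm/(2a); binding energy is E_bind = −E = GMm/(2a).
E_bind = 5.339e+16 · 4058 / (2 · 1e+07) J ≈ 1.083e+13 J = 10.83 TJ.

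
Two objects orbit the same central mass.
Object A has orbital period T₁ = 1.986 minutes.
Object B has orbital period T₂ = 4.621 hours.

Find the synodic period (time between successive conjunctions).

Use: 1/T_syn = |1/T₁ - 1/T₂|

Convert to SI: T₁ = 1.986 minutes = 119.16 s; T₂ = 4.621 hours = 16635.6 s.
T_syn = |T₁ · T₂ / (T₁ − T₂)|.
T_syn = |119.16 · 16635.6 / (119.16 − 16635.6)| s ≈ 120 s = 2 minutes.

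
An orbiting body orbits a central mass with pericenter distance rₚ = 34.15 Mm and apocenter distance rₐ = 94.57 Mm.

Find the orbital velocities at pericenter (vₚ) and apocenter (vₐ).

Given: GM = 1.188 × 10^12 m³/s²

Convert to SI: rₚ = 34.15 Mm = 3.415e+07 m; rₐ = 94.57 Mm = 9.457e+07 m.
Use the vis-viva equation v² = GM(2/r − 1/a) with a = (rₚ + rₐ)/2 = (3.415e+07 + 9.457e+07)/2 = 6.436e+07 m.
vₚ = √(GM · (2/rₚ − 1/a)) = √(1.188e+12 · (2/3.415e+07 − 1/6.436e+07)) m/s ≈ 226.1 m/s = 226.1 m/s.
vₐ = √(GM · (2/rₐ − 1/a)) = √(1.188e+12 · (2/9.457e+07 − 1/6.436e+07)) m/s ≈ 81.64 m/s = 81.64 m/s.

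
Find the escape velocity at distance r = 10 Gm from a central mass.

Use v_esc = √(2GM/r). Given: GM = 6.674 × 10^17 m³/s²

Convert to SI: r = 10 Gm = 1e+10 m.
Escape velocity comes from setting total energy to zero: ½v² − GM/r = 0 ⇒ v_esc = √(2GM / r).
v_esc = √(2 · 6.674e+17 / 1e+10) m/s ≈ 1.155e+04 m/s = 11.55 km/s.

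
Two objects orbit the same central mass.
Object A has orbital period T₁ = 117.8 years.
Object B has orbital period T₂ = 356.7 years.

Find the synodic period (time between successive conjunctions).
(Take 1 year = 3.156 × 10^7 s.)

Convert to SI: T₁ = 117.8 years = 3.71777e+09 s; T₂ = 356.7 years = 1.12575e+10 s.
T_syn = |T₁ · T₂ / (T₁ − T₂)|.
T_syn = |3.71777e+09 · 1.12575e+10 / (3.71777e+09 − 1.12575e+10)| s ≈ 5.551e+09 s = 175.9 years.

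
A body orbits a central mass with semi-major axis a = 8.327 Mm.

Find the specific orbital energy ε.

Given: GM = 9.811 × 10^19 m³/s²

Convert to SI: a = 8.327 Mm = 8.327e+06 m.
ε = −GM / (2a).
ε = −9.811e+19 / (2 · 8.327e+06) J/kg ≈ -5.891e+12 J/kg = -5891 GJ/kg.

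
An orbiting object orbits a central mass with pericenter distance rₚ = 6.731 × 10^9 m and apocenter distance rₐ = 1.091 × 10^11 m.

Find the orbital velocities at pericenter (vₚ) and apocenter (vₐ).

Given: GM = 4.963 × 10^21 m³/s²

Use the vis-viva equation v² = GM(2/r − 1/a) with a = (rₚ + rₐ)/2 = (6.731e+09 + 1.091e+11)/2 = 5.79155e+10 m.
vₚ = √(GM · (2/rₚ − 1/a)) = √(4.963e+21 · (2/6.731e+09 − 1/5.79155e+10)) m/s ≈ 1.179e+06 m/s = 1179 km/s.
vₐ = √(GM · (2/rₐ − 1/a)) = √(4.963e+21 · (2/1.091e+11 − 1/5.79155e+10)) m/s ≈ 7.271e+04 m/s = 72.71 km/s.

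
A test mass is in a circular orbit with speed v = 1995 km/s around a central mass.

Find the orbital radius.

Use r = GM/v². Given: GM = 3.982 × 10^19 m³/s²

Convert to SI: v = 1995 km/s = 1.995e+06 m/s.
For a circular orbit, v² = GM / r, so r = GM / v².
r = 3.982e+19 / (1.995e+06)² m ≈ 1e+07 m = 10 Mm.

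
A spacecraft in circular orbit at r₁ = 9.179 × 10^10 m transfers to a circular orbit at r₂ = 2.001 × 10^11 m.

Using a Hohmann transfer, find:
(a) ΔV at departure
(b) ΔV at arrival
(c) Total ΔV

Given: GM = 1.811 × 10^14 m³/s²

Transfer semi-major axis: a_t = (r₁ + r₂)/2 = (9.179e+10 + 2.001e+11)/2 = 1.45945e+11 m.
Circular speeds: v₁ = √(GM/r₁) = 44.4183 m/s, v₂ = √(GM/r₂) = 30.084 m/s.
Transfer speeds (vis-viva v² = GM(2/r − 1/a_t)): v₁ᵗ = 52.0104 m/s, v₂ᵗ = 23.8583 m/s.
(a) ΔV₁ = |v₁ᵗ − v₁| ≈ 7.592 m/s = 7.592 m/s.
(b) ΔV₂ = |v₂ − v₂ᵗ| ≈ 6.226 m/s = 6.226 m/s.
(c) ΔV_total = ΔV₁ + ΔV₂ ≈ 13.82 m/s = 13.82 m/s.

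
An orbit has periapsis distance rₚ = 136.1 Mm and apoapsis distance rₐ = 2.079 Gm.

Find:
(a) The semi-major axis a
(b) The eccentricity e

Convert to SI: rₚ = 136.1 Mm = 1.361e+08 m; rₐ = 2.079 Gm = 2.079e+09 m.
(a) a = (rₚ + rₐ) / 2 = (1.361e+08 + 2.079e+09) / 2 ≈ 1.108e+09 m = 1.108 Gm.
(b) e = (rₐ − rₚ) / (rₐ + rₚ) = (2.079e+09 − 1.361e+08) / (2.079e+09 + 1.361e+08) ≈ 0.8771.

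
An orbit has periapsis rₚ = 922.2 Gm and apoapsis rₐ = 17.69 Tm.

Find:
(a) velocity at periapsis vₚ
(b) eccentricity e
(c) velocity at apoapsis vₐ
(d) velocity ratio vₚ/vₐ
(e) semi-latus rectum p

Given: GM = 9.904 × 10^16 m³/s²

Convert to SI: rₚ = 922.2 Gm = 9.222e+11 m; rₐ = 17.69 Tm = 1.769e+13 m.
(a) With a = (rₚ + rₐ)/2 = 9.3061e+12 m, vₚ = √(GM (2/rₚ − 1/a)) = √(9.904e+16 · (2/9.222e+11 − 1/9.3061e+12)) m/s ≈ 451.8 m/s
(b) e = (rₐ − rₚ)/(rₐ + rₚ) = (1.769e+13 − 9.222e+11)/(1.769e+13 + 9.222e+11) ≈ 0.9009
(c) With a = (rₚ + rₐ)/2 = 9.3061e+12 m, vₐ = √(GM (2/rₐ − 1/a)) = √(9.904e+16 · (2/1.769e+13 − 1/9.3061e+12)) m/s ≈ 23.55 m/s
(d) Conservation of angular momentum (rₚvₚ = rₐvₐ) gives vₚ/vₐ = rₐ/rₚ = 1.769e+13/9.222e+11 ≈ 19.18
(e) From a = (rₚ + rₐ)/2 = 9.3061e+12 m and e = (rₐ − rₚ)/(rₐ + rₚ) = 0.900904, p = a(1 − e²) = 9.3061e+12 · (1 − (0.900904)²) ≈ 1.753e+12 m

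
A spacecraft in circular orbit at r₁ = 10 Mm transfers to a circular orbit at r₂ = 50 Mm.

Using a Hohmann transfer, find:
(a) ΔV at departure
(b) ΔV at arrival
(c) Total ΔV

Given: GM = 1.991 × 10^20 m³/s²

Convert to SI: r₁ = 10 Mm = 1e+07 m; r₂ = 50 Mm = 5e+07 m.
Transfer semi-major axis: a_t = (r₁ + r₂)/2 = (1e+07 + 5e+07)/2 = 3e+07 m.
Circular speeds: v₁ = √(GM/r₁) = 4.46206e+06 m/s, v₂ = √(GM/r₂) = 1.99549e+06 m/s.
Transfer speeds (vis-viva v² = GM(2/r − 1/a_t)): v₁ᵗ = 5.7605e+06 m/s, v₂ᵗ = 1.1521e+06 m/s.
(a) ΔV₁ = |v₁ᵗ − v₁| ≈ 1.298e+06 m/s = 1298 km/s.
(b) ΔV₂ = |v₂ − v₂ᵗ| ≈ 8.434e+05 m/s = 843.4 km/s.
(c) ΔV_total = ΔV₁ + ΔV₂ ≈ 2.142e+06 m/s = 2142 km/s.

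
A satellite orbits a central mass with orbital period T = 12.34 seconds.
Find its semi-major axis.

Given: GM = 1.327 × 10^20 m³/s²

Invert Kepler's third law: a = (GM · T² / (4π²))^(1/3).
Substituting T = 12.34 s and GM = 1.327e+20 m³/s²:
a = (1.327e+20 · (12.34)² / (4π²))^(1/3) m
a ≈ 7.999e+06 m = 7.999 Mm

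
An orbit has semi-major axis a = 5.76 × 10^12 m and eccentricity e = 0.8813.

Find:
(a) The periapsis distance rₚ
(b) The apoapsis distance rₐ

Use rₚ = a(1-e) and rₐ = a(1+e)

(a) rₚ = a(1 − e) = 5.76e+12 · (1 − 0.8813) = 5.76e+12 · 0.1187 ≈ 6.837e+11 m = 6.837 × 10^11 m.
(b) rₐ = a(1 + e) = 5.76e+12 · (1 + 0.8813) = 5.76e+12 · 1.8813 ≈ 1.084e+13 m = 1.084 × 10^13 m.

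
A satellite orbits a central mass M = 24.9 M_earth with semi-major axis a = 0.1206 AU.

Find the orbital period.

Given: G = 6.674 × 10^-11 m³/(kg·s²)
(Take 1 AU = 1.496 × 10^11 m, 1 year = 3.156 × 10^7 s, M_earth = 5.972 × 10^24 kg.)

Convert to SI: a = 0.1206 AU = 1.80418e+10 m; M = 24.9 M_earth = 1.48703e+26 kg.
GM = G · M = 6.674e-11 · 1.48703e+26 = 9.92442e+15 m³/s².
Kepler's third law: T = 2π √(a³ / GM).
Substituting a = 1.80418e+10 m and GM = 9.92442e+15 m³/s²:
T = 2π √((1.80418e+10)³ / 9.92442e+15) s
T ≈ 1.528e+08 s = 4.843 years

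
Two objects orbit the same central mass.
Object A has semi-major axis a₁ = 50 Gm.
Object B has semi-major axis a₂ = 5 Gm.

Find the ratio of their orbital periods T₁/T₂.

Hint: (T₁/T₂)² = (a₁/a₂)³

Convert to SI: a₁ = 50 Gm = 5e+10 m; a₂ = 5 Gm = 5e+09 m.
From Kepler's third law, (T₁/T₂)² = (a₁/a₂)³, so T₁/T₂ = (a₁/a₂)^(3/2).
a₁/a₂ = 5e+10 / 5e+09 = 10.
T₁/T₂ = (10)^(3/2) ≈ 31.62.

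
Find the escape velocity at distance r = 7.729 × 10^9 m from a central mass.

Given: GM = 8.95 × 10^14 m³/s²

Escape velocity comes from setting total energy to zero: ½v² − GM/r = 0 ⇒ v_esc = √(2GM / r).
v_esc = √(2 · 8.95e+14 / 7.729e+09) m/s ≈ 481.2 m/s = 481.2 m/s.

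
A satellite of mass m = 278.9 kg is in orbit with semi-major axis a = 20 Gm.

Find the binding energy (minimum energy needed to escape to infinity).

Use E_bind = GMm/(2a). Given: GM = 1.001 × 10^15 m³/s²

Convert to SI: a = 20 Gm = 2e+10 m.
Total orbital energy is E = −GMm/(2a); binding energy is E_bind = −E = GMm/(2a).
E_bind = 1.001e+15 · 278.9 / (2 · 2e+10) J ≈ 6.979e+06 J = 6.979 MJ.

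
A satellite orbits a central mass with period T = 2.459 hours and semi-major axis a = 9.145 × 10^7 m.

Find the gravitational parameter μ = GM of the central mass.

Convert to SI: T = 2.459 hours = 8852.4 s.
GM = 4π² · a³ / T².
GM = 4π² · (9.145e+07)³ / (8852.4)² m³/s² ≈ 3.853e+17 m³/s² = 3.853 × 10^17 m³/s².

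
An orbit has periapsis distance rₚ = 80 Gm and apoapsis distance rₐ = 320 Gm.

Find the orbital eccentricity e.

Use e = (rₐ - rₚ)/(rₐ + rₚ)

Convert to SI: rₚ = 80 Gm = 8e+10 m; rₐ = 320 Gm = 3.2e+11 m.
e = (rₐ − rₚ) / (rₐ + rₚ).
e = (3.2e+11 − 8e+10) / (3.2e+11 + 8e+10) = 2.4e+11 / 4e+11 ≈ 0.6.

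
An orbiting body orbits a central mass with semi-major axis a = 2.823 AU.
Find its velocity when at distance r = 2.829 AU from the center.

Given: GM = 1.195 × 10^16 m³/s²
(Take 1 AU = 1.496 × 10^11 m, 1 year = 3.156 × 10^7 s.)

Convert to SI: a = 2.823 AU = 4.22321e+11 m; r = 2.829 AU = 4.23218e+11 m.
Vis-viva: v = √(GM · (2/r − 1/a)).
2/r − 1/a = 2/4.23218e+11 − 1/4.22321e+11 = 2.35782e-12 m⁻¹.
v = √(1.195e+16 · 2.35782e-12) m/s ≈ 167.9 m/s = 0.03541 AU/year.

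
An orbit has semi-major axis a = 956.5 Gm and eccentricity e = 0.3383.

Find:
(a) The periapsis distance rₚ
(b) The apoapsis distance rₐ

Convert to SI: a = 956.5 Gm = 9.565e+11 m.
(a) rₚ = a(1 − e) = 9.565e+11 · (1 − 0.3383) = 9.565e+11 · 0.6617 ≈ 6.329e+11 m = 632.9 Gm.
(b) rₐ = a(1 + e) = 9.565e+11 · (1 + 0.3383) = 9.565e+11 · 1.3383 ≈ 1.28e+12 m = 1.28 Tm.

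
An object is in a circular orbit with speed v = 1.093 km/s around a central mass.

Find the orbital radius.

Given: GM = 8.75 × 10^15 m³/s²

Convert to SI: v = 1.093 km/s = 1093 m/s.
For a circular orbit, v² = GM / r, so r = GM / v².
r = 8.75e+15 / (1093)² m ≈ 7.324e+09 m = 7.324 Gm.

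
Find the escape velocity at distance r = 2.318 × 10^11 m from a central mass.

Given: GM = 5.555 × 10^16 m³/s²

Escape velocity comes from setting total energy to zero: ½v² − GM/r = 0 ⇒ v_esc = √(2GM / r).
v_esc = √(2 · 5.555e+16 / 2.318e+11) m/s ≈ 692.3 m/s = 692.3 m/s.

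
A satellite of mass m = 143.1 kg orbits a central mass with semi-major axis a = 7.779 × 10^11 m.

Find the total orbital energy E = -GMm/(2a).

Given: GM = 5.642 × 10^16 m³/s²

E = −GMm / (2a).
E = −5.642e+16 · 143.1 / (2 · 7.779e+11) J ≈ -5.189e+06 J = -5.189 MJ.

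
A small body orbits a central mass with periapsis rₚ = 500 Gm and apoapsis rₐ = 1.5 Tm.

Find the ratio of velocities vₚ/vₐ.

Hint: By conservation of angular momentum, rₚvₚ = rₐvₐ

Convert to SI: rₚ = 500 Gm = 5e+11 m; rₐ = 1.5 Tm = 1.5e+12 m.
Conservation of angular momentum gives rₚvₚ = rₐvₐ, so vₚ/vₐ = rₐ/rₚ.
vₚ/vₐ = 1.5e+12 / 5e+11 ≈ 3.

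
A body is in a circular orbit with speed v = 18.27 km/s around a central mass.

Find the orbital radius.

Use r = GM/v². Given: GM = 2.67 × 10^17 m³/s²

Convert to SI: v = 18.27 km/s = 18270 m/s.
For a circular orbit, v² = GM / r, so r = GM / v².
r = 2.67e+17 / (18270)² m ≈ 7.999e+08 m = 799.9 Mm.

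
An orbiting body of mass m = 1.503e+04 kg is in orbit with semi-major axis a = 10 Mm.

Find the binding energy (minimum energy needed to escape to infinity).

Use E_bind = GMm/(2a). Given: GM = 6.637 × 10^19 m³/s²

Convert to SI: a = 10 Mm = 1e+07 m.
Total orbital energy is E = −GMm/(2a); binding energy is E_bind = −E = GMm/(2a).
E_bind = 6.637e+19 · 1.503e+04 / (2 · 1e+07) J ≈ 4.988e+16 J = 49.88 PJ.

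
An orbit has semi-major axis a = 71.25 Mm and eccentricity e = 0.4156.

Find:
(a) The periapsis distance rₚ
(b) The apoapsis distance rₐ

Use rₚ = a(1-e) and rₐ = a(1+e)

Convert to SI: a = 71.25 Mm = 7.125e+07 m.
(a) rₚ = a(1 − e) = 7.125e+07 · (1 − 0.4156) = 7.125e+07 · 0.5844 ≈ 4.164e+07 m = 41.64 Mm.
(b) rₐ = a(1 + e) = 7.125e+07 · (1 + 0.4156) = 7.125e+07 · 1.4156 ≈ 1.009e+08 m = 100.9 Mm.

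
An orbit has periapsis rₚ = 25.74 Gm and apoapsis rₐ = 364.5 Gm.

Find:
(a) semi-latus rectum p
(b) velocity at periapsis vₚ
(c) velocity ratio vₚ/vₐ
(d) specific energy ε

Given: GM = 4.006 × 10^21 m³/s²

Convert to SI: rₚ = 25.74 Gm = 2.574e+10 m; rₐ = 364.5 Gm = 3.645e+11 m.
(a) From a = (rₚ + rₐ)/2 = 1.9512e+11 m and e = (rₐ − rₚ)/(rₐ + rₚ) = 0.868081, p = a(1 − e²) = 1.9512e+11 · (1 − (0.868081)²) ≈ 4.808e+10 m
(b) With a = (rₚ + rₐ)/2 = 1.9512e+11 m, vₚ = √(GM (2/rₚ − 1/a)) = √(4.006e+21 · (2/2.574e+10 − 1/1.9512e+11)) m/s ≈ 5.392e+05 m/s
(c) Conservation of angular momentum (rₚvₚ = rₐvₐ) gives vₚ/vₐ = rₐ/rₚ = 3.645e+11/2.574e+10 ≈ 14.16
(d) With a = (rₚ + rₐ)/2 = 1.9512e+11 m, ε = −GM/(2a) = −4.006e+21/(2 · 1.9512e+11) J/kg ≈ -1.027e+10 J/kg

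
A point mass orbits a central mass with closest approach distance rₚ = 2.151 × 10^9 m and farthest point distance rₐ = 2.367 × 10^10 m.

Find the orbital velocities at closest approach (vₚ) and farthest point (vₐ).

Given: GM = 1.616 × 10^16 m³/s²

Use the vis-viva equation v² = GM(2/r − 1/a) with a = (rₚ + rₐ)/2 = (2.151e+09 + 2.367e+10)/2 = 1.29105e+10 m.
vₚ = √(GM · (2/rₚ − 1/a)) = √(1.616e+16 · (2/2.151e+09 − 1/1.29105e+10)) m/s ≈ 3711 m/s = 3.711 km/s.
vₐ = √(GM · (2/rₐ − 1/a)) = √(1.616e+16 · (2/2.367e+10 − 1/1.29105e+10)) m/s ≈ 337.3 m/s = 337.3 m/s.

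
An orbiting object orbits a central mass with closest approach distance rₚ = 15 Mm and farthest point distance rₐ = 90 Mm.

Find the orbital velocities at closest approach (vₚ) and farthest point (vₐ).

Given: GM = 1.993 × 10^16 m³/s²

Convert to SI: rₚ = 15 Mm = 1.5e+07 m; rₐ = 90 Mm = 9e+07 m.
Use the vis-viva equation v² = GM(2/r − 1/a) with a = (rₚ + rₐ)/2 = (1.5e+07 + 9e+07)/2 = 5.25e+07 m.
vₚ = √(GM · (2/rₚ − 1/a)) = √(1.993e+16 · (2/1.5e+07 − 1/5.25e+07)) m/s ≈ 4.773e+04 m/s = 47.73 km/s.
vₐ = √(GM · (2/rₐ − 1/a)) = √(1.993e+16 · (2/9e+07 − 1/5.25e+07)) m/s ≈ 7954 m/s = 7.954 km/s.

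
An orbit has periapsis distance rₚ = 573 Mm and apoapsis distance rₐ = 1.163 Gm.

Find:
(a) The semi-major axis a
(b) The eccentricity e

Convert to SI: rₚ = 573 Mm = 5.73e+08 m; rₐ = 1.163 Gm = 1.163e+09 m.
(a) a = (rₚ + rₐ) / 2 = (5.73e+08 + 1.163e+09) / 2 ≈ 8.68e+08 m = 868 Mm.
(b) e = (rₐ − rₚ) / (rₐ + rₚ) = (1.163e+09 − 5.73e+08) / (1.163e+09 + 5.73e+08) ≈ 0.3399.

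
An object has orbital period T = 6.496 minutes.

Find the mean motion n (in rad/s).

Convert to SI: T = 6.496 minutes = 389.76 s.
n = 2π / T.
n = 2π / 389.76 s ≈ 0.01612 rad/s.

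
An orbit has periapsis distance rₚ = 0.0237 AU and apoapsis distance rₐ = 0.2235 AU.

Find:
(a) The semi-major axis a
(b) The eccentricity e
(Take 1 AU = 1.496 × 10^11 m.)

Convert to SI: rₚ = 0.0237 AU = 3.54552e+09 m; rₐ = 0.2235 AU = 3.34356e+10 m.
(a) a = (rₚ + rₐ) / 2 = (3.54552e+09 + 3.34356e+10) / 2 ≈ 1.849e+10 m = 0.1236 AU.
(b) e = (rₐ − rₚ) / (rₐ + rₚ) = (3.34356e+10 − 3.54552e+09) / (3.34356e+10 + 3.54552e+09) ≈ 0.8083.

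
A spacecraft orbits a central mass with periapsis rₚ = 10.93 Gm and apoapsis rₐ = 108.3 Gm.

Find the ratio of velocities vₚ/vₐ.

Convert to SI: rₚ = 10.93 Gm = 1.093e+10 m; rₐ = 108.3 Gm = 1.083e+11 m.
Conservation of angular momentum gives rₚvₚ = rₐvₐ, so vₚ/vₐ = rₐ/rₚ.
vₚ/vₐ = 1.083e+11 / 1.093e+10 ≈ 9.909.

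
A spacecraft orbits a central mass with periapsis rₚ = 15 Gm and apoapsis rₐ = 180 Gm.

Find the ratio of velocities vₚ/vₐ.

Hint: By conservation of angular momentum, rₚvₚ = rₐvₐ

Convert to SI: rₚ = 15 Gm = 1.5e+10 m; rₐ = 180 Gm = 1.8e+11 m.
Conservation of angular momentum gives rₚvₚ = rₐvₐ, so vₚ/vₐ = rₐ/rₚ.
vₚ/vₐ = 1.8e+11 / 1.5e+10 ≈ 12.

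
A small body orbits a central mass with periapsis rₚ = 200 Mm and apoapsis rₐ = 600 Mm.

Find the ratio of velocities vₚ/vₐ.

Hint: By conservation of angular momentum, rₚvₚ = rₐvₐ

Convert to SI: rₚ = 200 Mm = 2e+08 m; rₐ = 600 Mm = 6e+08 m.
Conservation of angular momentum gives rₚvₚ = rₐvₐ, so vₚ/vₐ = rₐ/rₚ.
vₚ/vₐ = 6e+08 / 2e+08 ≈ 3.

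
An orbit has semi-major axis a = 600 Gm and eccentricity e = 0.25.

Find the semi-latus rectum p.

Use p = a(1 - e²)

Convert to SI: a = 600 Gm = 6e+11 m.
p = a (1 − e²).
p = 6e+11 · (1 − (0.25)²) = 6e+11 · 0.9375 ≈ 5.625e+11 m = 562.5 Gm.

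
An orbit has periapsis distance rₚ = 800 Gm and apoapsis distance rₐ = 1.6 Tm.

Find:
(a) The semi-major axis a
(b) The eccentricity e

Convert to SI: rₚ = 800 Gm = 8e+11 m; rₐ = 1.6 Tm = 1.6e+12 m.
(a) a = (rₚ + rₐ) / 2 = (8e+11 + 1.6e+12) / 2 ≈ 1.2e+12 m = 1.2 Tm.
(b) e = (rₐ − rₚ) / (rₐ + rₚ) = (1.6e+12 − 8e+11) / (1.6e+12 + 8e+11) ≈ 0.3333.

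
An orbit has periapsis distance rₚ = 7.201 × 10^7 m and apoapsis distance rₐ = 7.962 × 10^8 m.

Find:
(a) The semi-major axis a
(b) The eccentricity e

(a) a = (rₚ + rₐ) / 2 = (7.201e+07 + 7.962e+08) / 2 ≈ 4.341e+08 m = 4.341 × 10^8 m.
(b) e = (rₐ − rₚ) / (rₐ + rₚ) = (7.962e+08 − 7.201e+07) / (7.962e+08 + 7.201e+07) ≈ 0.8341.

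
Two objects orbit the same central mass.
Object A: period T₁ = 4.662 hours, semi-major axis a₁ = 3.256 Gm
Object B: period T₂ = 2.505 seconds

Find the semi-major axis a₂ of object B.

Convert to SI: T₁ = 4.662 hours = 16783.2 s; a₁ = 3.256 Gm = 3.256e+09 m.
Kepler's third law: (T₁/T₂)² = (a₁/a₂)³ ⇒ a₂ = a₁ · (T₂/T₁)^(2/3).
T₂/T₁ = 2.505 / 16783.2 = 0.000149256.
a₂ = 3.256e+09 · (0.000149256)^(2/3) m ≈ 9.162e+06 m = 9.162 Mm.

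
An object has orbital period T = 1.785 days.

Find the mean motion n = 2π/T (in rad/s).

Convert to SI: T = 1.785 days = 154224 s.
n = 2π / T.
n = 2π / 154224 s ≈ 4.074e-05 rad/s.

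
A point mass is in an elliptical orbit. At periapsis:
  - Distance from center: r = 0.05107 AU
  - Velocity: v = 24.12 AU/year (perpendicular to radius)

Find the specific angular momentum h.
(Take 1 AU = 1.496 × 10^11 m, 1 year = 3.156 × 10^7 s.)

Convert to SI: r = 0.05107 AU = 7.64007e+09 m; v = 24.12 AU/year = 114333 m/s.
With v perpendicular to r, h = r · v.
h = 7.64007e+09 · 114333 m²/s ≈ 8.735e+14 m²/s.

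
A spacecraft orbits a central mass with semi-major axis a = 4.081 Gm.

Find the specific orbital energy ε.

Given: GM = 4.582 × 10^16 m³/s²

Convert to SI: a = 4.081 Gm = 4.081e+09 m.
ε = −GM / (2a).
ε = −4.582e+16 / (2 · 4.081e+09) J/kg ≈ -5.614e+06 J/kg = -5.614 MJ/kg.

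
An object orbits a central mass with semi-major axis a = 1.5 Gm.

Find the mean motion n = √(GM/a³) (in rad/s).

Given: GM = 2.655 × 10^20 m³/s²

Convert to SI: a = 1.5 Gm = 1.5e+09 m.
n = √(GM / a³).
n = √(2.655e+20 / (1.5e+09)³) rad/s ≈ 0.0002805 rad/s.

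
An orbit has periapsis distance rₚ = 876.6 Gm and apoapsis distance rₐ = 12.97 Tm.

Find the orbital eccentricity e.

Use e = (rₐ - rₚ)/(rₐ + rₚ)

Convert to SI: rₚ = 876.6 Gm = 8.766e+11 m; rₐ = 12.97 Tm = 1.297e+13 m.
e = (rₐ − rₚ) / (rₐ + rₚ).
e = (1.297e+13 − 8.766e+11) / (1.297e+13 + 8.766e+11) = 1.20934e+13 / 1.38466e+13 ≈ 0.8734.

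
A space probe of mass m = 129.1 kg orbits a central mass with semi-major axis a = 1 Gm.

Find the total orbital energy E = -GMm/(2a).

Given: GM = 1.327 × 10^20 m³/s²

Convert to SI: a = 1 Gm = 1e+09 m.
E = −GMm / (2a).
E = −1.327e+20 · 129.1 / (2 · 1e+09) J ≈ -8.566e+12 J = -8.566 TJ.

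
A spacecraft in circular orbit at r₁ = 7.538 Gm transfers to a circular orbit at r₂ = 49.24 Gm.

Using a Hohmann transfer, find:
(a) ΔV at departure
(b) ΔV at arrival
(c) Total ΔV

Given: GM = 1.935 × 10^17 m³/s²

Convert to SI: r₁ = 7.538 Gm = 7.538e+09 m; r₂ = 49.24 Gm = 4.924e+10 m.
Transfer semi-major axis: a_t = (r₁ + r₂)/2 = (7.538e+09 + 4.924e+10)/2 = 2.8389e+10 m.
Circular speeds: v₁ = √(GM/r₁) = 5066.55 m/s, v₂ = √(GM/r₂) = 1982.36 m/s.
Transfer speeds (vis-viva v² = GM(2/r − 1/a_t)): v₁ᵗ = 6672.62 m/s, v₂ᵗ = 1021.49 m/s.
(a) ΔV₁ = |v₁ᵗ − v₁| ≈ 1606 m/s = 1.606 km/s.
(b) ΔV₂ = |v₂ − v₂ᵗ| ≈ 960.9 m/s = 960.9 m/s.
(c) ΔV_total = ΔV₁ + ΔV₂ ≈ 2567 m/s = 2.567 km/s.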